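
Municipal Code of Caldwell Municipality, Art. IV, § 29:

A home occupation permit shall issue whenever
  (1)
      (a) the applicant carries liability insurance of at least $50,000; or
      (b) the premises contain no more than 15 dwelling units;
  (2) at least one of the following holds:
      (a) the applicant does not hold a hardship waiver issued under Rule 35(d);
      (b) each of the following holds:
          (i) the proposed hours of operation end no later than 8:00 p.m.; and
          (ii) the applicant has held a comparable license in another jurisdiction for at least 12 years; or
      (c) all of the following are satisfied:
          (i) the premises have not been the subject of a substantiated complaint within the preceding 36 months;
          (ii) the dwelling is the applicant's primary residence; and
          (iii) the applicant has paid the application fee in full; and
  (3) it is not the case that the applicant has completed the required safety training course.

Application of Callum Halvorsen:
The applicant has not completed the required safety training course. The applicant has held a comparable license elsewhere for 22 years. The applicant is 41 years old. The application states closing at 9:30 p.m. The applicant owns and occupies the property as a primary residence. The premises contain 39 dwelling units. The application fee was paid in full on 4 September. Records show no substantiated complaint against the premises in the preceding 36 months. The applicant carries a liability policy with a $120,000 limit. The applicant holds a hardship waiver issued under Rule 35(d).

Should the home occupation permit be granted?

Yes — granted.

(a) insurance ≥ $50,000 — met.
(b) ≤ 15 units — fails.
So (1) is satisfied (T OR F).
(a) not (hardship waiver) — fails.
(i) closes by 8 p.m. — not met.
(ii) prior license ≥ 12 yr — met.
(b): F AND T → false.
(i) no complaint in 36 mo. — holds.
(ii) primary residence — satisfied.
(iii) fee paid — satisfied.
So (c) is satisfied (T AND T AND T).
So (2) is satisfied (F OR F OR T).
(3) not (safety training) — holds.
So Overall is satisfied (T AND T AND T).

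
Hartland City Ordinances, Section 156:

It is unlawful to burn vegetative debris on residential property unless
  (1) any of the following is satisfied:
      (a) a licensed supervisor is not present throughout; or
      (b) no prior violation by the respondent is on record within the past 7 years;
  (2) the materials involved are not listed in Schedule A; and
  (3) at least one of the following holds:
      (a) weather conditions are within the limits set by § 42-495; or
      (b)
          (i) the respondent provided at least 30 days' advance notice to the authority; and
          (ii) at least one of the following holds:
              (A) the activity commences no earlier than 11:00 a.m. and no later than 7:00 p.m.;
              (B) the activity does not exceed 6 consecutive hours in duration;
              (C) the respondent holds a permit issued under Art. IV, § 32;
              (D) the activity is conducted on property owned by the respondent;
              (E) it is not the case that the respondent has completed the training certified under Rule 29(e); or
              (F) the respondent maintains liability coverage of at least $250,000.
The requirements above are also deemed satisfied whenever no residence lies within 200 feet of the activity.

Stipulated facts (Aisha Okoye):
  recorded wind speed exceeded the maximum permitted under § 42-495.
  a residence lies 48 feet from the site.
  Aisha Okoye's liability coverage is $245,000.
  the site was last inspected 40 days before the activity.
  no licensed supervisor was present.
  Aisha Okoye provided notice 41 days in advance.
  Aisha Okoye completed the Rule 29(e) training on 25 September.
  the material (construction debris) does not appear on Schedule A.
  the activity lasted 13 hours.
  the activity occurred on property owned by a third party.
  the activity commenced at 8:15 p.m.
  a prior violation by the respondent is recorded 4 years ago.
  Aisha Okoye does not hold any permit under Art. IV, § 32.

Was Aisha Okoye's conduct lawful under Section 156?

(a) not (supervisor present) — holds.
(b) no prior violation — not satisfied.
(1) = T OR F = true.
(2) not (Schedule A material) — satisfied.
(a) weather ok — not met.
(i) ≥30 days' notice — holds.
(A) start within hours — fails.
(B) ≤ 6 hrs duration — not satisfied.
(C) holds permit — not met.
(D) own property — fails.
(E) not (training certified) — fails.
(F) coverage ≥ $250,000 — not met.
So (ii) is not satisfied (F OR F OR F OR F OR F OR F).
So (b) is not satisfied (T AND F).
So (3) is not satisfied (F OR F).
Overall: T AND T AND F → false.
Exception (no residence in 200 ft) — not satisfied.
Result: main false OR exception false → false.

No — unlawful.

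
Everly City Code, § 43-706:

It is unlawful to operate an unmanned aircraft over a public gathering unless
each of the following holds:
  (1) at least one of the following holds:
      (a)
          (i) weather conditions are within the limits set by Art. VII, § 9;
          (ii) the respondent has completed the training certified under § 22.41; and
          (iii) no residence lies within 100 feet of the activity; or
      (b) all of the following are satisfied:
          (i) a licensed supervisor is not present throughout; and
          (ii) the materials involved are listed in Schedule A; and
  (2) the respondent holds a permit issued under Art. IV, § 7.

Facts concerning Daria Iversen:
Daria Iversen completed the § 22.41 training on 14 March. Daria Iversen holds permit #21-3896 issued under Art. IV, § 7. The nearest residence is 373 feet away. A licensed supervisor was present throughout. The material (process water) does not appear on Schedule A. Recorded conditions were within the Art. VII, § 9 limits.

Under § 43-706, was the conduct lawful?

(i) weather ok — satisfied.
(ii) training certified — satisfied.
(iii) no residence in 100 ft — met.
(a) = T AND T AND T = true.
(i) not (supervisor present) — not satisfied.
(ii) Schedule A material — not satisfied.
(b) = F AND F = false.
So (1) is satisfied (T OR F).
(2) holds permit — satisfied.
So Overall is satisfied (T AND T).

Yes — lawful.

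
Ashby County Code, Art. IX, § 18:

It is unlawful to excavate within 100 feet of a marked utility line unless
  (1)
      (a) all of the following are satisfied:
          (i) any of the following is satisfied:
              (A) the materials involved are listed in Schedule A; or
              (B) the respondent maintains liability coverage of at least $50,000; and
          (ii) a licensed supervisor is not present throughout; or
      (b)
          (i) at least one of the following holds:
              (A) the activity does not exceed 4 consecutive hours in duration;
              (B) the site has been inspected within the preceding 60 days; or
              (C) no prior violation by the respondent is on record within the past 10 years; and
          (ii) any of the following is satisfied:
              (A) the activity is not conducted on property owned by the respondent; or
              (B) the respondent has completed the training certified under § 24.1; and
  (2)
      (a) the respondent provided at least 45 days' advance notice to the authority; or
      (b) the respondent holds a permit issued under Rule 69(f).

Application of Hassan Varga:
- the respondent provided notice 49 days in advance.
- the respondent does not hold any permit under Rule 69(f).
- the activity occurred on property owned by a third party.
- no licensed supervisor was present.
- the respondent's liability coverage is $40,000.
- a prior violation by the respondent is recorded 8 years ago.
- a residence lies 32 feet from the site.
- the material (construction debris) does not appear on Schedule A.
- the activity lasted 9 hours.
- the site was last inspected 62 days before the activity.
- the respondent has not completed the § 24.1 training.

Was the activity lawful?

(A) Schedule A material — fails.
(B) coverage ≥ $50,000 — not met.
So (i) is not satisfied (F OR F).
(ii) not (supervisor present) — met.
So (a) is not satisfied (F AND T).
(A) ≤ 4 hrs duration — fails.
(B) site inspected — fails.
(C) no prior violation — fails.
(i) = F OR F OR F = false.
(A) not (own property) — met.
(B) training certified — not satisfied.
So (ii) is satisfied (T OR F).
(b) = F AND T = false.
(1) = F OR F = false.
(a) ≥45 days' notice — holds.
(b) holds permit — fails.
(2): T OR F → true.
So Overall is not satisfied (F AND T).

No — unlawful.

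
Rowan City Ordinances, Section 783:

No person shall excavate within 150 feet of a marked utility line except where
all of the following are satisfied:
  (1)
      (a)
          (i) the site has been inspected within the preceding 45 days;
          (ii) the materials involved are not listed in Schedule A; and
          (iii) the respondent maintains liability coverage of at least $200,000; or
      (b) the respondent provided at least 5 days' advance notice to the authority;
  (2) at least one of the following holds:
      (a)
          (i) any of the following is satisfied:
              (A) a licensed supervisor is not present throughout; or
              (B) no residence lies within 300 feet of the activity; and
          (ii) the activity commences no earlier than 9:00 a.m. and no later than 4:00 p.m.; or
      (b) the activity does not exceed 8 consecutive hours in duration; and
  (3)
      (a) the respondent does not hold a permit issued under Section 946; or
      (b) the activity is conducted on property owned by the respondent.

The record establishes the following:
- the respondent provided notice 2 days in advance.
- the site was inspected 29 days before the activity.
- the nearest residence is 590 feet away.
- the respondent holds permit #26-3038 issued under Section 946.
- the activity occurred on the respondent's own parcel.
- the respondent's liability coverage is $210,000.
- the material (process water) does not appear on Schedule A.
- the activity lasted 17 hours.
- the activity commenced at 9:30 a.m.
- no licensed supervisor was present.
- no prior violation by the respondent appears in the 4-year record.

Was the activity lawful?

Yes — lawful.

(i) site inspected — satisfied.
(ii) not (Schedule A material) — satisfied.
(iii) coverage ≥ $200,000 — satisfied.
(a): T AND T AND T → true.
(b) ≥5 days' notice — fails.
(1): T OR F → true.
(A) not (supervisor present) — holds.
(B) no residence in 300 ft — satisfied.
(i): T OR T → true.
(ii) start within hours — satisfied.
(a): T AND T → true.
(b) ≤ 8 hrs duration — not met.
(2): T OR F → true.
(a) not (holds permit) — not satisfied.
(b) own property — met.
So (3) is satisfied (F OR T).
Overall: T AND T AND T → true.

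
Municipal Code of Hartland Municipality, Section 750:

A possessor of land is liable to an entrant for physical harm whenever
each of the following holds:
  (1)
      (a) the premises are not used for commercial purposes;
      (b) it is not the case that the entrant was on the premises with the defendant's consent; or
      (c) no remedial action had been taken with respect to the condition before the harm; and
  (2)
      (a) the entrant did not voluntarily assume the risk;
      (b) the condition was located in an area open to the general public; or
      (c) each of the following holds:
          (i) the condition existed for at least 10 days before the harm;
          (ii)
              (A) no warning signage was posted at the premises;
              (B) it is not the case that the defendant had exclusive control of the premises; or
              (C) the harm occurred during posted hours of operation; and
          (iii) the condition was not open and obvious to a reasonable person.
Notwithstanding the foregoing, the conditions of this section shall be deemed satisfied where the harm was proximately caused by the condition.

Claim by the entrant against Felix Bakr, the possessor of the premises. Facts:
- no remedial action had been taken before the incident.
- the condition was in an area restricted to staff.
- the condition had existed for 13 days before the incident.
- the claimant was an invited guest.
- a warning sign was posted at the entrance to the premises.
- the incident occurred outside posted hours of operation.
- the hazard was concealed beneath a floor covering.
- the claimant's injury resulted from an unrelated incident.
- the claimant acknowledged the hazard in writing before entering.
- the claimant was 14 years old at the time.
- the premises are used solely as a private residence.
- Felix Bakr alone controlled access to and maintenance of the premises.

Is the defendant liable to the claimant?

(a) not (commercial use) — holds.
(b) not (consent to enter) — not satisfied.
(c) no remedial action — holds.
So (1) is satisfied (T OR F OR T).
(a) no assumed risk — fails.
(b) public area — fails.
(i) condition ≥10 days old — met.
(A) no signage posted — not satisfied.
(B) not (exclusive control) — fails.
(C) during posted hours — not met.
(ii): F OR F OR F → false.
(iii) not open/obvious — holds.
(c) = T AND F AND T = false.
(2) = F OR F OR F = false.
Overall: T AND F → false.
Exception (proximate cause) — not satisfied.
Result: main false OR exception false → false.

No — not liable.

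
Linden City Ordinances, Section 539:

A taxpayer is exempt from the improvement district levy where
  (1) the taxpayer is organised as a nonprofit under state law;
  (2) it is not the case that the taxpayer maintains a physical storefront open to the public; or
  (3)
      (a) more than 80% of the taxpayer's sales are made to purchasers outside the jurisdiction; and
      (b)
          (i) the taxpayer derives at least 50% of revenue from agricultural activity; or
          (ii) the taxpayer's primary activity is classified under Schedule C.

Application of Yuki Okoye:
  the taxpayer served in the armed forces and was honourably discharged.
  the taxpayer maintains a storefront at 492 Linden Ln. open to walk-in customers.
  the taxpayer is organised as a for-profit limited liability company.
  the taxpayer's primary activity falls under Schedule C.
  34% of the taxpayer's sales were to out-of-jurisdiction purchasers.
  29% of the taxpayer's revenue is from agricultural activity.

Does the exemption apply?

(1) nonprofit — fails.
(2) not (has storefront) — fails.
(a) >80% out-of-jur. sales — not met.
(i) ≥50% agricultural — not met.
(ii) Schedule C activity — met.
(b) = F OR T = true.
So (3) is not satisfied (F AND T).
Overall: F OR F OR F → false.

No — not exempt.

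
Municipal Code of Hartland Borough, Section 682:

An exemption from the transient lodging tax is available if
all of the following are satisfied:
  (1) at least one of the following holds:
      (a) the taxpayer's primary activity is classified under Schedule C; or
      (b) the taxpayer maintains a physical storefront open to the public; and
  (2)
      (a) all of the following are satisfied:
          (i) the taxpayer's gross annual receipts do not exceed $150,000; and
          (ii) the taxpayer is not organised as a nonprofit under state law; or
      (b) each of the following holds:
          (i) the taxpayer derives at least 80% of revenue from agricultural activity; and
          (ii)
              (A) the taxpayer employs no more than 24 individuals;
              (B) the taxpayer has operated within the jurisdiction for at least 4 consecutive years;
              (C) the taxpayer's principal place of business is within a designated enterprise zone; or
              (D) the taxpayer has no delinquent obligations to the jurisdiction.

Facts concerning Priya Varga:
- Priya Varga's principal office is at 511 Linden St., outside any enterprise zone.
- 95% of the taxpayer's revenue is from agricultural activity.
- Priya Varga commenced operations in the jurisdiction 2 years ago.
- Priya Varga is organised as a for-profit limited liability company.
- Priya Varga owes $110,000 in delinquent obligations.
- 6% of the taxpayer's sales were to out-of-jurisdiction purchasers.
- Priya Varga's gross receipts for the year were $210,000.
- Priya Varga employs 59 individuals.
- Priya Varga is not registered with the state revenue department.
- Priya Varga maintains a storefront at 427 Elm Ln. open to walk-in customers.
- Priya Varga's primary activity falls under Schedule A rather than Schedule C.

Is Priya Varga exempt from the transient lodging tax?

(a) Schedule C activity — fails.
(b) has storefront — holds.
(1) = F OR T = true.
(i) receipts ≤ $150,000 — fails.
(ii) not (nonprofit) — satisfied.
So (a) is not satisfied (F AND T).
(i) ≥80% agricultural — met.
(A) ≤ 24 employees — not met.
(B) ≥ 4 yrs in jurisdiction — not met.
(C) in enterprise zone — not satisfied.
(D) no delinquency — not satisfied.
So (ii) is not satisfied (F OR F OR F OR F).
So (b) is not satisfied (T AND F).
(2): F OR F → false.
Overall = T AND F = false.

No — not exempt.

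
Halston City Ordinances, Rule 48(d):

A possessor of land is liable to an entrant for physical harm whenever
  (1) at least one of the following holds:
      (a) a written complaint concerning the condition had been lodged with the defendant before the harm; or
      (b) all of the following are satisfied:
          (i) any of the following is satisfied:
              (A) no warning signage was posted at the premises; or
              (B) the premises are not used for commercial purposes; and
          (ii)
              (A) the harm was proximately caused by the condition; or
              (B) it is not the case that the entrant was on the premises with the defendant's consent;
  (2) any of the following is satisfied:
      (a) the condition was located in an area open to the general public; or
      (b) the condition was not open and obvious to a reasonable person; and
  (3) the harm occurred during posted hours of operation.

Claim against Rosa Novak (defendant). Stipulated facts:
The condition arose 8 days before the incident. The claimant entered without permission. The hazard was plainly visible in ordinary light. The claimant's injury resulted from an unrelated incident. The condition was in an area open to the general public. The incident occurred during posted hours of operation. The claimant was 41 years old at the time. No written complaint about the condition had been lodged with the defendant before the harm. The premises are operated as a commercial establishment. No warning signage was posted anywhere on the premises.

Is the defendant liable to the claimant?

Yes — liable.

(a) complaint lodged — not satisfied.
(A) no signage posted — met.
(B) not (commercial use) — fails.
So (i) is satisfied (T OR F).
(A) proximate cause — not satisfied.
(B) not (consent to enter) — satisfied.
(ii) = F OR T = true.
(b) = T AND T = true.
So (1) is satisfied (F OR T).
(a) public area — met.
(b) not open/obvious — fails.
(2): T OR F → true.
(3) during posted hours — holds.
So Overall is satisfied (T AND T AND T).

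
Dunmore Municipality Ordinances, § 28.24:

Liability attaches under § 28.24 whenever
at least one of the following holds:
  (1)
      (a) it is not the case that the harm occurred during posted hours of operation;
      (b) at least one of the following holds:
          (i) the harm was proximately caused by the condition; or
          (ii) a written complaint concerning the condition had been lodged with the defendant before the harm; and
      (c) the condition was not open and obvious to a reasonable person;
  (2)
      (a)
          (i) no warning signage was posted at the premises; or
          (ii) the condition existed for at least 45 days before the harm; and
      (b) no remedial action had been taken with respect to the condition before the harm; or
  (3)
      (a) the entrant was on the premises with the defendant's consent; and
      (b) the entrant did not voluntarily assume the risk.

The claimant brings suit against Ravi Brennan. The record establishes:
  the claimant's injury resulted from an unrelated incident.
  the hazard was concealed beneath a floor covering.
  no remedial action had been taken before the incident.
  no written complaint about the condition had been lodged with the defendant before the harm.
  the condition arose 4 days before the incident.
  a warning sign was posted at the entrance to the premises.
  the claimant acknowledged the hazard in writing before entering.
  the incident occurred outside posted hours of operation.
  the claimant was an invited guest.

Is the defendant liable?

No — not liable.

(a) not (during posted hours) — met.
(i) proximate cause — fails.
(ii) complaint lodged — not satisfied.
So (b) is not satisfied (F OR F).
(c) not open/obvious — holds.
(1) = T AND F AND T = false.
(i) no signage posted — not satisfied.
(ii) condition ≥45 days old — fails.
(a): F OR F → false.
(b) no remedial action — holds.
So (2) is not satisfied (F AND T).
(a) consent to enter — satisfied.
(b) no assumed risk — not met.
So (3) is not satisfied (T AND F).
So Overall is not satisfied (F OR F OR F).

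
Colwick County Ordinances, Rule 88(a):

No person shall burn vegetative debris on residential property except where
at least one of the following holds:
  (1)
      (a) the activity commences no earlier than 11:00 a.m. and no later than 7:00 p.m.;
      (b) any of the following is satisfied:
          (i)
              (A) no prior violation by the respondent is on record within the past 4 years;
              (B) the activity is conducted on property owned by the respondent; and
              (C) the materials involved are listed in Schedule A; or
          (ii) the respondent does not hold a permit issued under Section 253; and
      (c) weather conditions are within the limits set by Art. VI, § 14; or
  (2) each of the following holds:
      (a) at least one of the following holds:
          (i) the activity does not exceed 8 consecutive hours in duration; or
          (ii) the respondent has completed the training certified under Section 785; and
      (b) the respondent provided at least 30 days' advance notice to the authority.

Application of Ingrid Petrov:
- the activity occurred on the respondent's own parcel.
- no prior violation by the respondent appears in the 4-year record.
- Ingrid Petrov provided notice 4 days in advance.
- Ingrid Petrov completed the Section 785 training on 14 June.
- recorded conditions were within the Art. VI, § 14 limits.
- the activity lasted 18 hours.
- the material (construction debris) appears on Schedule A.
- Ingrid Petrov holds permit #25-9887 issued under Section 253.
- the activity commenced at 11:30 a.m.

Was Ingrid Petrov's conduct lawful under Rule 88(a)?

(a) start within hours — met.
(A) no prior violation — met.
(B) own property — satisfied.
(C) Schedule A material — met.
(i) = T AND T AND T = true.
(ii) not (holds permit) — not met.
(b): T OR F → true.
(c) weather ok — met.
(1) = T AND T AND T = true.
(i) ≤ 8 hrs duration — not satisfied.
(ii) training certified — met.
(a) = F OR T = true.
(b) ≥30 days' notice — fails.
(2): T AND F → false.
So Overall is satisfied (T OR F).

Yes — lawful.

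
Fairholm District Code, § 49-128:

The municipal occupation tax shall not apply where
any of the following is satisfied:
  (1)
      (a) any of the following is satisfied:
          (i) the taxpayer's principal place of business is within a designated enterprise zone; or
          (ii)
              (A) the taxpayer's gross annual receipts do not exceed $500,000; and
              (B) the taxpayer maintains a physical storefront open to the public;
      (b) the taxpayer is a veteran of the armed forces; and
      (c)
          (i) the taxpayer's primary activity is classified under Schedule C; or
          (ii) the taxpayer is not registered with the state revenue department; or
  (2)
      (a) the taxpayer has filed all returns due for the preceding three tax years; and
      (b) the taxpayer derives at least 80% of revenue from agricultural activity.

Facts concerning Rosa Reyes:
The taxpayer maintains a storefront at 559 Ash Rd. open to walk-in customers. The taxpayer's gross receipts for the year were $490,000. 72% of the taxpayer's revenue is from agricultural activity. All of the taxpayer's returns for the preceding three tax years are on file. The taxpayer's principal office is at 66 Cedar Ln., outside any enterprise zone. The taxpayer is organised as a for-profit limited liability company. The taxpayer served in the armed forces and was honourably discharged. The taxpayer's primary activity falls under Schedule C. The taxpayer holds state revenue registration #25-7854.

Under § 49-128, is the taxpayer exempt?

Yes — exempt.

(i) in enterprise zone — not met.
(A) receipts ≤ $500,000 — met.
(B) has storefront — met.
(ii) = T AND T = true.
(a): F OR T → true.
(b) veteran — satisfied.
(i) Schedule C activity — holds.
(ii) not (state-registered) — not met.
(c) = T OR F = true.
(1) = T AND T AND T = true.
(a) returns current — holds.
(b) ≥80% agricultural — fails.
(2): T AND F → false.
Overall: T OR F → true.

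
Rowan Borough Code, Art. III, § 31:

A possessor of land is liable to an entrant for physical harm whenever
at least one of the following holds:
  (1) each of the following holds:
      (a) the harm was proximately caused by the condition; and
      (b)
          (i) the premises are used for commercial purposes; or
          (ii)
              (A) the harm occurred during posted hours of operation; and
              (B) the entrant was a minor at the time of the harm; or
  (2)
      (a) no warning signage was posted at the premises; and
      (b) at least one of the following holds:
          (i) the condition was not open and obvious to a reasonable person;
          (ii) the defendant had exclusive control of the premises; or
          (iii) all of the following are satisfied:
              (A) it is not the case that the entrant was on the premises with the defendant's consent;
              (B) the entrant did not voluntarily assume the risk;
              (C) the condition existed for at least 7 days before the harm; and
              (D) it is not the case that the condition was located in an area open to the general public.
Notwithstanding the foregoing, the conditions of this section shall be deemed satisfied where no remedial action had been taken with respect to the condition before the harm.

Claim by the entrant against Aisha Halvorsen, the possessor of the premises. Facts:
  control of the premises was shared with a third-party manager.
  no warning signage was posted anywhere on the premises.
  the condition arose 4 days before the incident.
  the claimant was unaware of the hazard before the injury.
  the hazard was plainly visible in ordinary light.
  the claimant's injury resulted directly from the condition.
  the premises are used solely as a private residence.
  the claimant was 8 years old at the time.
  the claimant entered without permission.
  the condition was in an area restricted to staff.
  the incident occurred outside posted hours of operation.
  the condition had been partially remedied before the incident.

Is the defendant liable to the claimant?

No — not liable.

(a) proximate cause — holds.
(i) commercial use — fails.
(A) during posted hours — not met.
(B) entrant a minor — met.
(ii) = F AND T = false.
(b): F OR F → false.
(1) = T AND F = false.
(a) no signage posted — met.
(i) not open/obvious — not met.
(ii) exclusive control — not met.
(A) not (consent to enter) — satisfied.
(B) no assumed risk — met.
(C) condition ≥7 days old — not met.
(D) not (public area) — met.
(iii): T AND T AND F AND T → false.
(b) = F OR F OR F = false.
So (2) is not satisfied (T AND F).
Overall: F OR F → false.
Exception (no remedial action) — not satisfied.
Result: main false OR exception false → false.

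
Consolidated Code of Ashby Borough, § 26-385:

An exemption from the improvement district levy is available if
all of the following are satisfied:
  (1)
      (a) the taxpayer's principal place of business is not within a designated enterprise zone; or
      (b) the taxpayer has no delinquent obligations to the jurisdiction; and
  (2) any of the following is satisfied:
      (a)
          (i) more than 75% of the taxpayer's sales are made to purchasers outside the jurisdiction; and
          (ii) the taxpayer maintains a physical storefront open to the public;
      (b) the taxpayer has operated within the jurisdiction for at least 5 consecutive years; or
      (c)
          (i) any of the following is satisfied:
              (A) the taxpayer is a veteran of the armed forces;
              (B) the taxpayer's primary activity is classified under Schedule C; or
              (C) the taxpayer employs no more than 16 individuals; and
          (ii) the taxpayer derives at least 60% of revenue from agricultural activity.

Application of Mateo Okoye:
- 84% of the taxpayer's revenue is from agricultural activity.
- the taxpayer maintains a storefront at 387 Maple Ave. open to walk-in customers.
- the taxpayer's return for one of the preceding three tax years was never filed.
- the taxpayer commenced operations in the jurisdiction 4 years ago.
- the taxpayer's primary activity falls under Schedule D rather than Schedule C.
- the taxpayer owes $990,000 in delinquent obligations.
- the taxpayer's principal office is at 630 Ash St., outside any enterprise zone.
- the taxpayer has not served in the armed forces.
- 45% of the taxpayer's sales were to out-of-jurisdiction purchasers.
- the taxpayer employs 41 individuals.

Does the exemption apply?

(a) not (in enterprise zone) — met.
(b) no delinquency — fails.
(1) = T OR F = true.
(i) >75% out-of-jur. sales — not met.
(ii) has storefront — met.
So (a) is not satisfied (F AND T).
(b) ≥ 5 yrs in jurisdiction — not satisfied.
(A) veteran — not met.
(B) Schedule C activity — fails.
(C) ≤ 16 employees — fails.
So (i) is not satisfied (F OR F OR F).
(ii) ≥60% agricultural — met.
(c) = F AND T = false.
(2) = F OR F OR F = false.
Overall: T AND F → false.

No — not exempt.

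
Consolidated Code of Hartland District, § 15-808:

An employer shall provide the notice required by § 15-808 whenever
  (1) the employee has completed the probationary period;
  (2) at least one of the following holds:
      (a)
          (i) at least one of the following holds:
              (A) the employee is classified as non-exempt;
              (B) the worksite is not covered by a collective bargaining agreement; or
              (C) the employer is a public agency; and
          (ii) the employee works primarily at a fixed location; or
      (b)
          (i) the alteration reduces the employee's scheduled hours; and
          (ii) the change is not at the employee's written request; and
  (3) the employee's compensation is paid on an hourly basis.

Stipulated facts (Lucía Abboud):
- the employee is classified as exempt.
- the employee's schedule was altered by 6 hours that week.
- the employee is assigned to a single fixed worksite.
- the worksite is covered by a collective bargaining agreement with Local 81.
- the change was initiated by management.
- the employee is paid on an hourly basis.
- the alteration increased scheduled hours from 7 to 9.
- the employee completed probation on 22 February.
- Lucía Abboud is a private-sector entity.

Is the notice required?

(1) past probation — met.
(A) non-exempt — not met.
(B) no CBA — not met.
(C) public agency — not satisfied.
(i): F OR F OR F → false.
(ii) fixed location — met.
(a) = F AND T = false.
(i) hours reduced — fails.
(ii) not employee-requested — met.
So (b) is not satisfied (F AND T).
So (2) is not satisfied (F OR F).
(3) hourly-paid — met.
Overall: T AND F AND T → false.

No — not required.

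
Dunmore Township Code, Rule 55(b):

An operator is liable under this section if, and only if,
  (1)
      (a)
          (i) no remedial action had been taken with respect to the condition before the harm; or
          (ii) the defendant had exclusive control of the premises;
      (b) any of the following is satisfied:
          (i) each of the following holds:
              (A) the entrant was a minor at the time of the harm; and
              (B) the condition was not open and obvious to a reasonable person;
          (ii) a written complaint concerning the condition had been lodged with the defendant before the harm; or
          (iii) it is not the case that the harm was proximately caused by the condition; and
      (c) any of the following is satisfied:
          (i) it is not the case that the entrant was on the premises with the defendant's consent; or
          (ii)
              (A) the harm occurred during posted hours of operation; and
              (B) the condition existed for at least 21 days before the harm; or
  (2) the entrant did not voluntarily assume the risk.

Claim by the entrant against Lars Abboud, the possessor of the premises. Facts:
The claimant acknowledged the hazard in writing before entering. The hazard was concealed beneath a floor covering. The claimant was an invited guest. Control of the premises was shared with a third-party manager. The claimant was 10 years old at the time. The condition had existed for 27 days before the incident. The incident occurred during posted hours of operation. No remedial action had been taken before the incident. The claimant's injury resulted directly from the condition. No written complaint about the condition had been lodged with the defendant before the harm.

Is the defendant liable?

(i) no remedial action — met.
(ii) exclusive control — fails.
So (a) is satisfied (T OR F).
(A) entrant a minor — met.
(B) not open/obvious — met.
So (i) is satisfied (T AND T).
(ii) complaint lodged — fails.
(iii) not (proximate cause) — not met.
So (b) is satisfied (T OR F OR F).
(i) not (consent to enter) — not satisfied.
(A) during posted hours — holds.
(B) condition ≥21 days old — holds.
(ii): T AND T → true.
(c) = F OR T = true.
(1): T AND T AND T → true.
(2) no assumed risk — fails.
Overall = T OR F = true.

Yes — liable.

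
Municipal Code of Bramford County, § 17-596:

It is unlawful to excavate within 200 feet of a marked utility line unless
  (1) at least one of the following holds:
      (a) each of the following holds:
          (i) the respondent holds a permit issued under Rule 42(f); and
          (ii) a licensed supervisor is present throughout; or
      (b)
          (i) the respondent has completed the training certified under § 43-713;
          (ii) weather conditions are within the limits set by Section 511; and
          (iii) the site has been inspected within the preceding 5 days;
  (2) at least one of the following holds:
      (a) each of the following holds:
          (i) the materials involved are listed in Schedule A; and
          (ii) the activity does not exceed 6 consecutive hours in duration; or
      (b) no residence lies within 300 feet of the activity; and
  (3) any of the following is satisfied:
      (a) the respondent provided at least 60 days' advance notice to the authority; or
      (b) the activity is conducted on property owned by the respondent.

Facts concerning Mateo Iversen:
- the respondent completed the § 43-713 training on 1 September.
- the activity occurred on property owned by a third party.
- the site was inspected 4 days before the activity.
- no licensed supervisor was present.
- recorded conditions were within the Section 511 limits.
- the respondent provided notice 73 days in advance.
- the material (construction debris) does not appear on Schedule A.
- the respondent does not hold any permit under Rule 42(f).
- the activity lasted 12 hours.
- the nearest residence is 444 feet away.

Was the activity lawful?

Yes — lawful.

(i) holds permit — not satisfied.
(ii) supervisor present — not satisfied.
(a) = F AND F = false.
(i) training certified — met.
(ii) weather ok — met.
(iii) site inspected — met.
(b) = T AND T AND T = true.
So (1) is satisfied (F OR T).
(i) Schedule A material — not satisfied.
(ii) ≤ 6 hrs duration — fails.
(a) = F AND F = false.
(b) no residence in 300 ft — holds.
(2) = F OR T = true.
(a) ≥60 days' notice — met.
(b) own property — fails.
So (3) is satisfied (T OR F).
Overall: T AND T AND T → true.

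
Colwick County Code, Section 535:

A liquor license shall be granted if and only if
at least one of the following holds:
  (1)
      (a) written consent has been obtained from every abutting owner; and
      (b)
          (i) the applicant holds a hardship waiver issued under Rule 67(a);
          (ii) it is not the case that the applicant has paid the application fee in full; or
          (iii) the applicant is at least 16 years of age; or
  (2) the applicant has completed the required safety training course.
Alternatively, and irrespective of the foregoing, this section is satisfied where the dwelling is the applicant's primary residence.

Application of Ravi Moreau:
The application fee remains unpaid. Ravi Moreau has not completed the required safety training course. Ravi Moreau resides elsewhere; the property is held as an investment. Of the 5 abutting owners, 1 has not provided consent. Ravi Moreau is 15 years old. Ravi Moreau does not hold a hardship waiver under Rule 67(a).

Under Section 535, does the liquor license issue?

No — denied.

(a) all abutters consent — not satisfied.
(i) hardship waiver — not satisfied.
(ii) not (fee paid) — met.
(iii) age ≥ 16 — not met.
(b) = F OR T OR F = true.
(1): F AND T → false.
(2) safety training — fails.
Overall: F OR F → false.
Exception (primary residence) — not satisfied.
Result: main false OR exception false → false.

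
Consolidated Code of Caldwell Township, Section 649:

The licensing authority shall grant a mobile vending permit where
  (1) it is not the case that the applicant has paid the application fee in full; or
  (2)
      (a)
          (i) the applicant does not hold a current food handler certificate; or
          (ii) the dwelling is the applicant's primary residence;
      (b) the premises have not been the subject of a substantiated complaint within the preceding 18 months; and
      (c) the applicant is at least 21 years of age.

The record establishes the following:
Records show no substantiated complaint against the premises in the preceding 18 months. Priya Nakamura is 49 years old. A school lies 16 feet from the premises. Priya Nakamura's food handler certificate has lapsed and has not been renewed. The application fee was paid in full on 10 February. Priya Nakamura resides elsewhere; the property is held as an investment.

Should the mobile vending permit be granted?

(1) not (fee paid) — fails.
(i) not (food handler cert.) — holds.
(ii) primary residence — fails.
(a): T OR F → true.
(b) no complaint in 18 mo. — satisfied.
(c) age ≥ 21 — holds.
So (2) is satisfied (T AND T AND T).
Overall: F OR T → true.

Yes — granted.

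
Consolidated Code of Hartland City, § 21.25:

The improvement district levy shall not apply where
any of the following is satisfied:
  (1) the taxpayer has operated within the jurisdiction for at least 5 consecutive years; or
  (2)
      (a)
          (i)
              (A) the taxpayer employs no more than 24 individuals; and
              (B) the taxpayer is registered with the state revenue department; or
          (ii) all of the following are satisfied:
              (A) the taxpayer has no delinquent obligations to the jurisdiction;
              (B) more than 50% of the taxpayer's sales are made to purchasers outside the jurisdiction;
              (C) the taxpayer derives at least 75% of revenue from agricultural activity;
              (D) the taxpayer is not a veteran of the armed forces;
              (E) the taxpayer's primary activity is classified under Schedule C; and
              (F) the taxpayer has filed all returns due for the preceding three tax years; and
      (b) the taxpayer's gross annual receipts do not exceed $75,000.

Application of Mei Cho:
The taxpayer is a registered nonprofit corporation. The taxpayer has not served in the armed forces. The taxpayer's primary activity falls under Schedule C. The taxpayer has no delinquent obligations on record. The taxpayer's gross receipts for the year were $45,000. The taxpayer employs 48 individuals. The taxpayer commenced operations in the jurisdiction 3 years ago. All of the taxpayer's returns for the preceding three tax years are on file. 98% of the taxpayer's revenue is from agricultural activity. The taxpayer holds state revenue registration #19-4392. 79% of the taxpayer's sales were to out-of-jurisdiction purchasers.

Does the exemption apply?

(1) ≥ 5 yrs in jurisdiction — fails.
(A) ≤ 24 employees — not satisfied.
(B) state-registered — satisfied.
(i) = F AND T = false.
(A) no delinquency — met.
(B) >50% out-of-jur. sales — satisfied.
(C) ≥75% agricultural — holds.
(D) not (veteran) — satisfied.
(E) Schedule C activity — satisfied.
(F) returns current — holds.
(ii) = T AND T AND T AND T AND T AND T = true.
(a) = F OR T = true.
(b) receipts ≤ $75,000 — met.
So (2) is satisfied (T AND T).
So Overall is satisfied (F OR T).

Yes — exempt.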